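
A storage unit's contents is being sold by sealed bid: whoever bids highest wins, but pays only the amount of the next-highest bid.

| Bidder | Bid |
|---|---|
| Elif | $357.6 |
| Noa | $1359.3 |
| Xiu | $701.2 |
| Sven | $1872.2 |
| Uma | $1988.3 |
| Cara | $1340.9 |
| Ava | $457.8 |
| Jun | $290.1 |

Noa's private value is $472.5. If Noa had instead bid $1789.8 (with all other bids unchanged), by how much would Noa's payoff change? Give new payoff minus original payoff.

The highest bid among the other bidders is $1988.3; Noa's bid doesn't change that.
Original bid $1359.3: Noa is not highest (top rival bid is $1988.3); payoff $0.
Alternative bid $1789.8: Noa is not highest (top rival bid is $1988.3); payoff $0.
Change in payoff = $0 − ($0) = $0.

$0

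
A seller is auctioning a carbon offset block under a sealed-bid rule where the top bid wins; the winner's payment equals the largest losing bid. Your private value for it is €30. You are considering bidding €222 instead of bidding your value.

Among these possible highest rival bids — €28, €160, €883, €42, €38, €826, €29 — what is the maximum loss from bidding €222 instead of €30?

€130

€28: same outcome either way → loss €0.
€160: truthful gives €0, deviation gives −€130 → loss €130.
€883: same outcome either way → loss €0.
€42: truthful gives €0, deviation gives −€12 → loss €12.
€38: truthful gives €0, deviation gives −€8 → loss €8.
€826: same outcome either way → loss €0.
€29: same outcome either way → loss €0.
Maximum loss: €130.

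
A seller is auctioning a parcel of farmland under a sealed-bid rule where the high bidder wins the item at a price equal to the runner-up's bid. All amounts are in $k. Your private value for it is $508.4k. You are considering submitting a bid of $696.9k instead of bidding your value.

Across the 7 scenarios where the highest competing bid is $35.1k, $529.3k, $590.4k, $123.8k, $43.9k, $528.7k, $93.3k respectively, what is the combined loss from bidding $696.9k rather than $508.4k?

$123.2k

The deviation costs you only when the competing bid falls strictly between $508.4k and $696.9k; elsewhere both bids give the same outcome.
$35.1k: outcomes coincide → loss $0k.
$529.3k: truthful payoff $0k, deviation payoff −$20.9k → loss $20.9k.
$590.4k: truthful payoff $0k, deviation payoff −$82k → loss $82k.
$123.8k: outcomes coincide → loss $0k.
$43.9k: outcomes coincide → loss $0k.
$528.7k: truthful payoff $0k, deviation payoff −$20.3k → loss $20.3k.
$93.3k: outcomes coincide → loss $0k.
Total loss = $20.9k + $82k + $20.3k = $123.2k.
In a second-price auction your bid sets only whether you win, not what you pay, so bidding your true value is weakly dominant.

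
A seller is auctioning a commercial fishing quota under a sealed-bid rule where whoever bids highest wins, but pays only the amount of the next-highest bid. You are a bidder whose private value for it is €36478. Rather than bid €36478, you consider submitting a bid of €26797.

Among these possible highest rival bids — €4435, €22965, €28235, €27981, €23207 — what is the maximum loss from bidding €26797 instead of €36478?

€8497

€4435: same outcome either way → loss €0.
€22965: same outcome either way → loss €0.
€28235: truthful gives €8243, deviation gives €0 → loss €8243.
€27981: truthful gives €8497, deviation gives €0 → loss €8497.
€23207: same outcome either way → loss €0.
Maximum loss: €8497.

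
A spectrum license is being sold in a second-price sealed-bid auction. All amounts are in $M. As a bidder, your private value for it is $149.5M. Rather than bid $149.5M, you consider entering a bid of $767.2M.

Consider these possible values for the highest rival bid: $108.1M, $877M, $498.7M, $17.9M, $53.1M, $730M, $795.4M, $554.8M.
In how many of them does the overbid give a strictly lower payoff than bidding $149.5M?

The deviation hurts exactly when the highest competing bid lies strictly between $149.5M and $767.2M — overbidding then wins at a price above your value.
$108.1M: below both → same outcome either way.
$877M: above both → same outcome either way.
$498.7M: inside the interval → strictly worse (loss $349.2M).
$17.9M: below both → same outcome either way.
$53.1M: below both → same outcome either way.
$730M: inside the interval → strictly worse (loss $580.5M).
$795.4M: above both → same outcome either way.
$554.8M: inside the interval → strictly worse (loss $405.3M).
Count: 3.

3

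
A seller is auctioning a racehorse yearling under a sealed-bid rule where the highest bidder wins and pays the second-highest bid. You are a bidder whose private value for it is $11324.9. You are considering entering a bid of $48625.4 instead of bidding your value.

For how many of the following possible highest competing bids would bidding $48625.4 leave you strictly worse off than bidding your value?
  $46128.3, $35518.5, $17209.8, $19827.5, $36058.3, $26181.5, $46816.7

7

The deviation hurts exactly when the highest competing bid lies strictly between $11324.9 and $48625.4 — overbidding then wins at a price above your value.
$46128.3: inside the interval → strictly worse (loss $34803.4).
$35518.5: inside the interval → strictly worse (loss $24193.6).
$17209.8: inside the interval → strictly worse (loss $5884.9).
$19827.5: inside the interval → strictly worse (loss $8502.6).
$36058.3: inside the interval → strictly worse (loss $24733.4).
$26181.5: inside the interval → strictly worse (loss $14856.6).
$46816.7: inside the interval → strictly worse (loss $35491.8).
Count: 7.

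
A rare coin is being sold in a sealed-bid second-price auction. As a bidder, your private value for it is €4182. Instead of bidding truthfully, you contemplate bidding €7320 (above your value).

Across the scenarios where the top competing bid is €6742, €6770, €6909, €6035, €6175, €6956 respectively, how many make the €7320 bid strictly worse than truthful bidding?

6

The deviation hurts exactly when the highest competing bid lies strictly between €4182 and €7320 — overbidding then wins at a price above your value.
€6742: inside the interval → strictly worse (loss €2560).
€6770: inside the interval → strictly worse (loss €2588).
€6909: inside the interval → strictly worse (loss €2727).
€6035: inside the interval → strictly worse (loss €1853).
€6175: inside the interval → strictly worse (loss €1993).
€6956: inside the interval → strictly worse (loss €2774).
Count: 6.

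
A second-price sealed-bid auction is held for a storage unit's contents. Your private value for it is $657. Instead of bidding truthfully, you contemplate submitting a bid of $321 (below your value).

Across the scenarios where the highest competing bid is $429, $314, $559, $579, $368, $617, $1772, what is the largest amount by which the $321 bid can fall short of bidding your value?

$289

$429: truthful gives $228, deviation gives $0 → loss $228.
$314: same outcome either way → loss $0.
$559: truthful gives $98, deviation gives $0 → loss $98.
$579: truthful gives $78, deviation gives $0 → loss $78.
$368: truthful gives $289, deviation gives $0 → loss $289.
$617: truthful gives $40, deviation gives $0 → loss $40.
$1772: same outcome either way → loss $0.
Maximum loss: $289.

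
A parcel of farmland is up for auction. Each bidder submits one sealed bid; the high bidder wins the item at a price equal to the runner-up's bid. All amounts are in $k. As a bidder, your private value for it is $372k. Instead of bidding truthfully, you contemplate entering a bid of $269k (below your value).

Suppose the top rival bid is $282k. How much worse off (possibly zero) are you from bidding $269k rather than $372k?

Bidding your value $372k: you win (since $372k > $282k) and pay $282k. Payoff $90k.
Bidding $269k: you lose. Payoff $0k.
The competing bid $282k lies between your shaded bid and your value, so underbidding forfeits an item you could have won at a profitable price.
Loss from deviating = $90k − ($0k) = $90k.

$90k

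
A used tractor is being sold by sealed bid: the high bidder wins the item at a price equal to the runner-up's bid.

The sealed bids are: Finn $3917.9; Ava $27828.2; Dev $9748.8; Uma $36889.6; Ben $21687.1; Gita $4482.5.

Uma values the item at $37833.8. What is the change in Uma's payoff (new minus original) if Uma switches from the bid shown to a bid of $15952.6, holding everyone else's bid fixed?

−$10005.6

The highest bid among the other bidders is $27828.2; Uma's bid doesn't change that.
Original bid $36889.6: Uma is highest, pays the top rival bid $27828.2; payoff $37833.8 − $27828.2 = $10005.6.
Alternative bid $15952.6: Uma is not highest (top rival bid is $27828.2); payoff $0.
Change in payoff = $0 − ($10005.6) = −$10005.6.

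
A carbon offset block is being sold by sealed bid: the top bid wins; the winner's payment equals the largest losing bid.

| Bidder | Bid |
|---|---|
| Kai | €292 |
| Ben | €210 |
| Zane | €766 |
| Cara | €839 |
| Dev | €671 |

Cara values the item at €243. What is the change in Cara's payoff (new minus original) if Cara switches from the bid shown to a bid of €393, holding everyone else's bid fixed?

€523

The highest bid among the other bidders is €766; Cara's bid doesn't change that.
Original bid €839: Cara is highest, pays the top rival bid €766; payoff €243 − €766 = −€523.
Alternative bid €393: Cara is not highest (top rival bid is €766); payoff €0.
Change in payoff = €0 − (−€523) = €523.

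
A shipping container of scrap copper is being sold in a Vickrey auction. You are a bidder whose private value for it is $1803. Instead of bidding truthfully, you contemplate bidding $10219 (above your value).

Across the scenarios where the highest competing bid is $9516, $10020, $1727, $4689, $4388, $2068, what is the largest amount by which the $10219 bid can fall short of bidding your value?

$9516: truthful gives $0, deviation gives −$7713 → loss $7713.
$10020: truthful gives $0, deviation gives −$8217 → loss $8217.
$1727: same outcome either way → loss $0.
$4689: truthful gives $0, deviation gives −$2886 → loss $2886.
$4388: truthful gives $0, deviation gives −$2585 → loss $2585.
$2068: truthful gives $0, deviation gives −$265 → loss $265.
Maximum loss: $8217.

$8217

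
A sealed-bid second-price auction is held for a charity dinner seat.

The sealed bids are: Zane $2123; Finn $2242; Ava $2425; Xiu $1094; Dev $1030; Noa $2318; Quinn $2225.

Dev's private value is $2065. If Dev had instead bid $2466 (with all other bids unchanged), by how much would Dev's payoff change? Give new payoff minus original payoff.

−$360

The highest bid among the other bidders is $2425; Dev's bid doesn't change that.
Original bid $1030: Dev is not highest (top rival bid is $2425); payoff $0.
Alternative bid $2466: Dev is highest, pays the top rival bid $2425; payoff $2065 − $2425 = −$360.
Change in payoff = −$360 − ($0) = −$360.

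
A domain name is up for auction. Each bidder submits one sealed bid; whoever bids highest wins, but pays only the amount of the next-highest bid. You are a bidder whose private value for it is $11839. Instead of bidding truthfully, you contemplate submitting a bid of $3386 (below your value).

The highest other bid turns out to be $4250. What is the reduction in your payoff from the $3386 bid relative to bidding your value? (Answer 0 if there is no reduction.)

$7589

Bidding your value $11839: you win (since $11839 > $4250) and pay $4250. Payoff $7589.
Bidding $3386: you lose. Payoff $0.
The competing bid $4250 lies between your shaded bid and your value, so underbidding forfeits an item you could have won at a profitable price.
Loss from deviating = $7589 − ($0) = $7589.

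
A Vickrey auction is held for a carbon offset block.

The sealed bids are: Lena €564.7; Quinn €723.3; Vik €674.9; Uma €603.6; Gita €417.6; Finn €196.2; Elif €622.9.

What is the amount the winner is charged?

€674.9

Highest bid: Quinn at €723.3, so Quinn wins.
Second-highest bid: Vik at €674.9 — that is the price the winner pays.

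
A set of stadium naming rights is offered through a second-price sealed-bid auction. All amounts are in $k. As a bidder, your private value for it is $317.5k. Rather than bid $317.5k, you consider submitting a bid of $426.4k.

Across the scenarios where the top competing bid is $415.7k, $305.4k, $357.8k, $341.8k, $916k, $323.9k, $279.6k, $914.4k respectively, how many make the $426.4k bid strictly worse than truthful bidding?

The deviation hurts exactly when the highest competing bid lies strictly between $317.5k and $426.4k — overbidding then wins at a price above your value.
$415.7k: inside the interval → strictly worse (loss $98.2k).
$305.4k: below both → same outcome either way.
$357.8k: inside the interval → strictly worse (loss $40.3k).
$341.8k: inside the interval → strictly worse (loss $24.3k).
$916k: above both → same outcome either way.
$323.9k: inside the interval → strictly worse (loss $6.4k).
$279.6k: below both → same outcome either way.
$914.4k: above both → same outcome either way.
Count: 4.

4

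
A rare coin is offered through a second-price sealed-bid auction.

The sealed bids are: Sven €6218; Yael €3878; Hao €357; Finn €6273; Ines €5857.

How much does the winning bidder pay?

€6218

Highest bid: Finn at €6273, so Finn wins.
Second-highest bid: Sven at €6218 — that is the price the winner pays.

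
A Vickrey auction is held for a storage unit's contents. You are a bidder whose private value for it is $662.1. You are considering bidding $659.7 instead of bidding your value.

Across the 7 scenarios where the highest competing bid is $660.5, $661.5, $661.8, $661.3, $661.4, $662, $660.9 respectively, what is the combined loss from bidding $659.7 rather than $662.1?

The deviation costs you only when the competing bid falls strictly between $659.7 and $662.1; elsewhere both bids give the same outcome.
$660.5: truthful payoff $1.6, deviation payoff $0 → loss $1.6.
$661.5: truthful payoff $0.6, deviation payoff $0 → loss $0.6.
$661.8: truthful payoff $0.3, deviation payoff $0 → loss $0.3.
$661.3: truthful payoff $0.8, deviation payoff $0 → loss $0.8.
$661.4: truthful payoff $0.7, deviation payoff $0 → loss $0.7.
$662: truthful payoff $0.1, deviation payoff $0 → loss $0.1.
$660.9: truthful payoff $1.2, deviation payoff $0 → loss $1.2.
Total loss = $1.6 + $0.6 + $0.3 + $0.8 + $0.7 + $0.1 + $1.2 = $5.3.

$5.3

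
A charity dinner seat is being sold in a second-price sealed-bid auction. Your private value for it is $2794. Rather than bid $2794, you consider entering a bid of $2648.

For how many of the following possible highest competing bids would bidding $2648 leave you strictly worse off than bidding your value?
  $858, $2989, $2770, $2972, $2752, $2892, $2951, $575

2

The deviation hurts exactly when the highest competing bid lies strictly between $2648 and $2794 — underbidding then forfeits a profitable win.
$858: below both → same outcome either way.
$2989: above both → same outcome either way.
$2770: inside the interval → strictly worse (loss $24).
$2972: above both → same outcome either way.
$2752: inside the interval → strictly worse (loss $42).
$2892: above both → same outcome either way.
$2951: above both → same outcome either way.
$575: below both → same outcome either way.
Count: 2.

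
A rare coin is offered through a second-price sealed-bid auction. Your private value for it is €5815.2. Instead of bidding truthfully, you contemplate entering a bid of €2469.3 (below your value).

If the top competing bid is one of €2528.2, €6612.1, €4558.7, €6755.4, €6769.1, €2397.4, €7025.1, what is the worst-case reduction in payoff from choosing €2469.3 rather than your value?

€2528.2: truthful gives €3287, deviation gives €0 → loss €3287.
€6612.1: same outcome either way → loss €0.
€4558.7: truthful gives €1256.5, deviation gives €0 → loss €1256.5.
€6755.4: same outcome either way → loss €0.
€6769.1: same outcome either way → loss €0.
€2397.4: same outcome either way → loss €0.
€7025.1: same outcome either way → loss €0.
Maximum loss: €3287.

€3287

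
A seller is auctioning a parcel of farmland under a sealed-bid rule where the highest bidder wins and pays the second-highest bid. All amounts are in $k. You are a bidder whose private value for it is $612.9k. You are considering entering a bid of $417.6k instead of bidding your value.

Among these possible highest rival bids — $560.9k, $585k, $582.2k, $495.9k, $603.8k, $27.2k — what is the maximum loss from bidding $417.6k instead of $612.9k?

$117k

$560.9k: truthful gives $52k, deviation gives $0k → loss $52k.
$585k: truthful gives $27.9k, deviation gives $0k → loss $27.9k.
$582.2k: truthful gives $30.7k, deviation gives $0k → loss $30.7k.
$495.9k: truthful gives $117k, deviation gives $0k → loss $117k.
$603.8k: truthful gives $9.1k, deviation gives $0k → loss $9.1k.
$27.2k: same outcome either way → loss $0k.
Maximum loss: $117k.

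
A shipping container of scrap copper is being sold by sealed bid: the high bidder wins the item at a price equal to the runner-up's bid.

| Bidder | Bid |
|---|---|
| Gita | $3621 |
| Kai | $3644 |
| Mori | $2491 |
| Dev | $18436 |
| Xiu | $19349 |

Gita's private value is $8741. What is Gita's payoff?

$0

Highest bid: Xiu at $19349, so Xiu wins.
Second-highest bid: Dev at $18436 — that is the price the winner pays.
Gita did not win, so Gita pays nothing and receives nothing: payoff $0.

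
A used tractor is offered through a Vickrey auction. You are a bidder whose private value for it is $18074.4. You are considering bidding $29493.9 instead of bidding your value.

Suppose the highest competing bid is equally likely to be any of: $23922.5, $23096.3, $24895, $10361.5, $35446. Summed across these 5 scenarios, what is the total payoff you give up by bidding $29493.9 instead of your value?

The deviation costs you only when the competing bid falls strictly between $18074.4 and $29493.9; elsewhere both bids give the same outcome.
$23922.5: truthful payoff $0, deviation payoff −$5848.1 → loss $5848.1.
$23096.3: truthful payoff $0, deviation payoff −$5021.9 → loss $5021.9.
$24895: truthful payoff $0, deviation payoff −$6820.6 → loss $6820.6.
$10361.5: outcomes coincide → loss $0.
$35446: outcomes coincide → loss $0.
Total loss = $5848.1 + $5021.9 + $6820.6 = $17690.6.
Truthful bidding weakly dominates here: raising your bid can only win items priced above your value, and lowering it can only forfeit items priced below.

$17690.6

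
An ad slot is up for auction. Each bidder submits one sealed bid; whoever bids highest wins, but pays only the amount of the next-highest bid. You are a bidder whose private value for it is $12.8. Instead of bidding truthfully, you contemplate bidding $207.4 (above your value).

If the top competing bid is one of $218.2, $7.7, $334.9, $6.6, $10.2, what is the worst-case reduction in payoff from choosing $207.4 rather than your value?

$0

$218.2: same outcome either way → loss $0.
$7.7: same outcome either way → loss $0.
$334.9: same outcome either way → loss $0.
$6.6: same outcome either way → loss $0.
$10.2: same outcome either way → loss $0.
Maximum loss: $0.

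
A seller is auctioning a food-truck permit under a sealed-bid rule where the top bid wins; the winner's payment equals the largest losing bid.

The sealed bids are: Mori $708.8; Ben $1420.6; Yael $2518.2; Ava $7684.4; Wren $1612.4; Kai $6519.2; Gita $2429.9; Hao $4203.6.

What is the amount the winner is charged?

$6519.2

Highest bid: Ava at $7684.4, so Ava wins.
Second-highest bid: Kai at $6519.2 — that is the price the winner pays.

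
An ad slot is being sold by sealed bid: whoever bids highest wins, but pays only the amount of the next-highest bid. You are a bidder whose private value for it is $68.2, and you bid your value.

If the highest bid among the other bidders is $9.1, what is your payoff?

$59.1

Your bid $68.2 exceeds the highest competing bid $9.1, so you win.
In a second-price auction the winner pays the second-highest bid, $9.1.
Payoff = value − price = $68.2 − $9.1 = $59.1.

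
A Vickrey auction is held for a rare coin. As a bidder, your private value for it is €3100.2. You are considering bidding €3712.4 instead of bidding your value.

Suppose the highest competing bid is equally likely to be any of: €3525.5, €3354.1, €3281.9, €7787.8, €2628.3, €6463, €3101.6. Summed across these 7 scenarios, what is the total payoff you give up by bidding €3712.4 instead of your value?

The deviation costs you only when the competing bid falls strictly between €3100.2 and €3712.4; elsewhere both bids give the same outcome.
€3525.5: truthful payoff €0, deviation payoff −€425.3 → loss €425.3.
€3354.1: truthful payoff €0, deviation payoff −€253.9 → loss €253.9.
€3281.9: truthful payoff €0, deviation payoff −€181.7 → loss €181.7.
€7787.8: outcomes coincide → loss €0.
€2628.3: outcomes coincide → loss €0.
€6463: outcomes coincide → loss €0.
€3101.6: truthful payoff €0, deviation payoff −€1.4 → loss €1.4.
Total loss = €425.3 + €253.9 + €181.7 + €1.4 = €862.3.

€862.3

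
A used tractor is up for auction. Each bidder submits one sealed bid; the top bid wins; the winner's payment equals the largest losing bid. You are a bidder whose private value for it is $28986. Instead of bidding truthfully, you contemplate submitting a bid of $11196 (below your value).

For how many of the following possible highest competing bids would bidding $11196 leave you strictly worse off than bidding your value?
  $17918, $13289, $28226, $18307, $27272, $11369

6

The deviation hurts exactly when the highest competing bid lies strictly between $11196 and $28986 — underbidding then forfeits a profitable win.
$17918: inside the interval → strictly worse (loss $11068).
$13289: inside the interval → strictly worse (loss $15697).
$28226: inside the interval → strictly worse (loss $760).
$18307: inside the interval → strictly worse (loss $10679).
$27272: inside the interval → strictly worse (loss $1714).
$11369: inside the interval → strictly worse (loss $17617).
Count: 6.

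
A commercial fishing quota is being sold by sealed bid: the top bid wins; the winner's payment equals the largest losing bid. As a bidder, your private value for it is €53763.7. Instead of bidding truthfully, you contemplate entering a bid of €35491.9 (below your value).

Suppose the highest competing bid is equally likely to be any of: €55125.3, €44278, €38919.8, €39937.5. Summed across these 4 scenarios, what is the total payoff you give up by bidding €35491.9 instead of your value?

€38155.8

The deviation costs you only when the competing bid falls strictly between €35491.9 and €53763.7; elsewhere both bids give the same outcome.
€55125.3: outcomes coincide → loss €0.
€44278: truthful payoff €9485.7, deviation payoff €0 → loss €9485.7.
€38919.8: truthful payoff €14843.9, deviation payoff €0 → loss €14843.9.
€39937.5: truthful payoff €13826.2, deviation payoff €0 → loss €13826.2.
Total loss = €9485.7 + €14843.9 + €13826.2 = €38155.8.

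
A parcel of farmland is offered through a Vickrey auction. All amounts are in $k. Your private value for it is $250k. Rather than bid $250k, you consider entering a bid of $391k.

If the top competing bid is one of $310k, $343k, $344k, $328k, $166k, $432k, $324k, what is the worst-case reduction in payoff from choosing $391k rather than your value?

$310k: truthful gives $0k, deviation gives −$60k → loss $60k.
$343k: truthful gives $0k, deviation gives −$93k → loss $93k.
$344k: truthful gives $0k, deviation gives −$94k → loss $94k.
$328k: truthful gives $0k, deviation gives −$78k → loss $78k.
$166k: same outcome either way → loss $0k.
$432k: same outcome either way → loss $0k.
$324k: truthful gives $0k, deviation gives −$74k → loss $74k.
Maximum loss: $94k.

$94k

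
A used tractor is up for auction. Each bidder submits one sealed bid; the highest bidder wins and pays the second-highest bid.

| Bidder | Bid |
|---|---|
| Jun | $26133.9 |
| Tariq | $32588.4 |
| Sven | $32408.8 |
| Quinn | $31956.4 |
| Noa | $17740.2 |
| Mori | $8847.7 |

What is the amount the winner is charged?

Highest bid: Tariq at $32588.4, so Tariq wins.
Second-highest bid: Sven at $32408.8 — that is the price the winner pays.

$32408.8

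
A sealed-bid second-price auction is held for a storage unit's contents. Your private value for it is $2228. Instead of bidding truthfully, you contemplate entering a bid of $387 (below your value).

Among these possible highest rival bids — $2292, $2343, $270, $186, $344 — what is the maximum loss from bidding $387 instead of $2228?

$2292: same outcome either way → loss $0.
$2343: same outcome either way → loss $0.
$270: same outcome either way → loss $0.
$186: same outcome either way → loss $0.
$344: same outcome either way → loss $0.
Maximum loss: $0.

$0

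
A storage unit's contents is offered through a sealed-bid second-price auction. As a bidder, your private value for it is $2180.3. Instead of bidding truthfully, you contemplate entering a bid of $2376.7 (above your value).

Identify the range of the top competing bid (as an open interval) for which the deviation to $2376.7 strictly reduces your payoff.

($2180.3, $2376.7)

If the competing bid is below $2180.3, both bids win at the same price — no difference.
If it is above $2376.7, both bids lose — no difference.
If it lies strictly between $2180.3 and $2376.7, bidding your value loses (payoff 0) while bidding $2376.7 wins at a price above your value (payoff negative).
So the deviation strictly hurts on the open interval ($2180.3, $2376.7).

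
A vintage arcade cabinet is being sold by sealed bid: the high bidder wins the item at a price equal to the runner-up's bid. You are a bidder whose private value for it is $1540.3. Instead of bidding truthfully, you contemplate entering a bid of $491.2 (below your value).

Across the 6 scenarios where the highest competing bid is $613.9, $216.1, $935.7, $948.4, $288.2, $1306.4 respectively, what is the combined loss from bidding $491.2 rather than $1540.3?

The deviation costs you only when the competing bid falls strictly between $491.2 and $1540.3; elsewhere both bids give the same outcome.
$613.9: truthful payoff $926.4, deviation payoff $0 → loss $926.4.
$216.1: outcomes coincide → loss $0.
$935.7: truthful payoff $604.6, deviation payoff $0 → loss $604.6.
$948.4: truthful payoff $591.9, deviation payoff $0 → loss $591.9.
$288.2: outcomes coincide → loss $0.
$1306.4: truthful payoff $233.9, deviation payoff $0 → loss $233.9.
Total loss = $926.4 + $604.6 + $591.9 + $233.9 = $2356.8.
Truthful bidding weakly dominates here: raising your bid can only win items priced above your value, and lowering it can only forfeit items priced below.

$2356.8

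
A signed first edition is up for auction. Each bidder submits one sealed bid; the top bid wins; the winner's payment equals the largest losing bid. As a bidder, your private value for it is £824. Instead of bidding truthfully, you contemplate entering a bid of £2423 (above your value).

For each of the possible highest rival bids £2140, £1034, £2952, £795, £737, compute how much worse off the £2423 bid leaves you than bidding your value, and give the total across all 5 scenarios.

The deviation costs you only when the competing bid falls strictly between £824 and £2423; elsewhere both bids give the same outcome.
£2140: truthful payoff £0, deviation payoff −£1316 → loss £1316.
£1034: truthful payoff £0, deviation payoff −£210 → loss £210.
£2952: outcomes coincide → loss £0.
£795: outcomes coincide → loss £0.
£737: outcomes coincide → loss £0.
Total loss = £1316 + £210 = £1526.
Because the price is fixed by the runner-up's bid, deviating from your value can only change a good outcome into a bad one — never the reverse.

£1526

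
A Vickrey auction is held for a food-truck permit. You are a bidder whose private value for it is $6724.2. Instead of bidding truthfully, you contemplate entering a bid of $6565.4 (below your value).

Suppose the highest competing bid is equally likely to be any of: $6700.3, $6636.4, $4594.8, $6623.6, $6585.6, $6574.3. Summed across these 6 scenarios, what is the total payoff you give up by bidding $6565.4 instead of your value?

$500.8

The deviation costs you only when the competing bid falls strictly between $6565.4 and $6724.2; elsewhere both bids give the same outcome.
$6700.3: truthful payoff $23.9, deviation payoff $0 → loss $23.9.
$6636.4: truthful payoff $87.8, deviation payoff $0 → loss $87.8.
$4594.8: outcomes coincide → loss $0.
$6623.6: truthful payoff $100.6, deviation payoff $0 → loss $100.6.
$6585.6: truthful payoff $138.6, deviation payoff $0 → loss $138.6.
$6574.3: truthful payoff $149.9, deviation payoff $0 → loss $149.9.
Total loss = $23.9 + $87.8 + $100.6 + $138.6 + $149.9 = $500.8.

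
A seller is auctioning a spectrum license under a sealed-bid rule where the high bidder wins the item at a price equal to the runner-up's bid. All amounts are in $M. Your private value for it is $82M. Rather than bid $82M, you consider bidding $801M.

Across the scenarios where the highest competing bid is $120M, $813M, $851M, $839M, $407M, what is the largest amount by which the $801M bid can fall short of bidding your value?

$120M: truthful gives $0M, deviation gives −$38M → loss $38M.
$813M: same outcome either way → loss $0M.
$851M: same outcome either way → loss $0M.
$839M: same outcome either way → loss $0M.
$407M: truthful gives $0M, deviation gives −$325M → loss $325M.
Maximum loss: $325M.

$325M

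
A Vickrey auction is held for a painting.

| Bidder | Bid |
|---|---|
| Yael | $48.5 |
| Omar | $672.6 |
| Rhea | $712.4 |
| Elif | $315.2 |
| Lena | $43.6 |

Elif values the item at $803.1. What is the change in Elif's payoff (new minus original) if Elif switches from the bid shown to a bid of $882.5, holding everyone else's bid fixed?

$90.7

The highest bid among the other bidders is $712.4; Elif's bid doesn't change that.
Original bid $315.2: Elif is not highest (top rival bid is $712.4); payoff $0.
Alternative bid $882.5: Elif is highest, pays the top rival bid $712.4; payoff $803.1 − $712.4 = $90.7.
Change in payoff = $90.7 − ($0) = $90.7.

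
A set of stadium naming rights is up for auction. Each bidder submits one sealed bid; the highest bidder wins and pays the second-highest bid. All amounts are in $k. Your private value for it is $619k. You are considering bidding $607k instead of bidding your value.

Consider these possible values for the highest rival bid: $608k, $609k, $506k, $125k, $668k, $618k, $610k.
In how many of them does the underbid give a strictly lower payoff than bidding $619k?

The deviation hurts exactly when the highest competing bid lies strictly between $607k and $619k — underbidding then forfeits a profitable win.
$608k: inside the interval → strictly worse (loss $11k).
$609k: inside the interval → strictly worse (loss $10k).
$506k: below both → same outcome either way.
$125k: below both → same outcome either way.
$668k: above both → same outcome either way.
$618k: inside the interval → strictly worse (loss $1k).
$610k: inside the interval → strictly worse (loss $9k).
Count: 4.

4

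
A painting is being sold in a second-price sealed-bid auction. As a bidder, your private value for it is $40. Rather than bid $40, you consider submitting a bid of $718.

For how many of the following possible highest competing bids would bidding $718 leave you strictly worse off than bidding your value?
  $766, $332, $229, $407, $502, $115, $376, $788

6

The deviation hurts exactly when the highest competing bid lies strictly between $40 and $718 — overbidding then wins at a price above your value.
$766: above both → same outcome either way.
$332: inside the interval → strictly worse (loss $292).
$229: inside the interval → strictly worse (loss $189).
$407: inside the interval → strictly worse (loss $367).
$502: inside the interval → strictly worse (loss $462).
$115: inside the interval → strictly worse (loss $75).
$376: inside the interval → strictly worse (loss $336).
$788: above both → same outcome either way.
Count: 6.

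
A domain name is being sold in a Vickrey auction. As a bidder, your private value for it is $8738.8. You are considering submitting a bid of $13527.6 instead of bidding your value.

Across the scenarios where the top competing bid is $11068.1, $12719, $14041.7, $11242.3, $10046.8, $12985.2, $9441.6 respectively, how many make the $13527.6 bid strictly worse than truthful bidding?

The deviation hurts exactly when the highest competing bid lies strictly between $8738.8 and $13527.6 — overbidding then wins at a price above your value.
$11068.1: inside the interval → strictly worse (loss $2329.3).
$12719: inside the interval → strictly worse (loss $3980.2).
$14041.7: above both → same outcome either way.
$11242.3: inside the interval → strictly worse (loss $2503.5).
$10046.8: inside the interval → strictly worse (loss $1308).
$12985.2: inside the interval → strictly worse (loss $4246.4).
$9441.6: inside the interval → strictly worse (loss $702.8).
Count: 6.

6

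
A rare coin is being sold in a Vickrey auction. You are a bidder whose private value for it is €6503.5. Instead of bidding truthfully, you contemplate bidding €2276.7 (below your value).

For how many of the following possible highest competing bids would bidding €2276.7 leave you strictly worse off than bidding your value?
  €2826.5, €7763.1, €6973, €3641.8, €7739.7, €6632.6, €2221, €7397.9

2

The deviation hurts exactly when the highest competing bid lies strictly between €2276.7 and €6503.5 — underbidding then forfeits a profitable win.
€2826.5: inside the interval → strictly worse (loss €3677).
€7763.1: above both → same outcome either way.
€6973: above both → same outcome either way.
€3641.8: inside the interval → strictly worse (loss €2861.7).
€7739.7: above both → same outcome either way.
€6632.6: above both → same outcome either way.
€2221: below both → same outcome either way.
€7397.9: above both → same outcome either way.
Count: 2.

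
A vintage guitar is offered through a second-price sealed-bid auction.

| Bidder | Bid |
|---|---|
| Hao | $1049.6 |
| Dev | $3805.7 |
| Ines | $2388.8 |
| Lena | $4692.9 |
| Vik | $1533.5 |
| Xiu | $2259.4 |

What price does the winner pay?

Highest bid: Lena at $4692.9, so Lena wins.
Second-highest bid: Dev at $3805.7 — that is the price the winner pays.

$3805.7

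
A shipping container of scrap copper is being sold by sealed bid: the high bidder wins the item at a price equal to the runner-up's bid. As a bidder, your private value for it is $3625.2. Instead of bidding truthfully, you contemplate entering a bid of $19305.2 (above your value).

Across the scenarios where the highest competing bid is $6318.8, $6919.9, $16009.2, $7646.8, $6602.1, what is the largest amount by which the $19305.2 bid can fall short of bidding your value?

$12384

$6318.8: truthful gives $0, deviation gives −$2693.6 → loss $2693.6.
$6919.9: truthful gives $0, deviation gives −$3294.7 → loss $3294.7.
$16009.2: truthful gives $0, deviation gives −$12384 → loss $12384.
$7646.8: truthful gives $0, deviation gives −$4021.6 → loss $4021.6.
$6602.1: truthful gives $0, deviation gives −$2976.9 → loss $2976.9.
Maximum loss: $12384.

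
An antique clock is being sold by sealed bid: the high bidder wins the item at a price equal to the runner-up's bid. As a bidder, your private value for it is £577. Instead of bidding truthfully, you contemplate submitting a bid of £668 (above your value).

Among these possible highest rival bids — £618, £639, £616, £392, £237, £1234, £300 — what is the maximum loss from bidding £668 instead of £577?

£618: truthful gives £0, deviation gives −£41 → loss £41.
£639: truthful gives £0, deviation gives −£62 → loss £62.
£616: truthful gives £0, deviation gives −£39 → loss £39.
£392: same outcome either way → loss £0.
£237: same outcome either way → loss £0.
£1234: same outcome either way → loss £0.
£300: same outcome either way → loss £0.
Maximum loss: £62.

£62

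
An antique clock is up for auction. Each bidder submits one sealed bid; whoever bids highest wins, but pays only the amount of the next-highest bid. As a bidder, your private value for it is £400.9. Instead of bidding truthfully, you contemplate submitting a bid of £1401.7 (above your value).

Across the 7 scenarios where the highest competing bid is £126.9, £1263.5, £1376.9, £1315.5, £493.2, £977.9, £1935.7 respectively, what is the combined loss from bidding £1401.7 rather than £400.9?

£3422.5

The deviation costs you only when the competing bid falls strictly between £400.9 and £1401.7; elsewhere both bids give the same outcome.
£126.9: outcomes coincide → loss £0.
£1263.5: truthful payoff £0, deviation payoff −£862.6 → loss £862.6.
£1376.9: truthful payoff £0, deviation payoff −£976 → loss £976.
£1315.5: truthful payoff £0, deviation payoff −£914.6 → loss £914.6.
£493.2: truthful payoff £0, deviation payoff −£92.3 → loss £92.3.
£977.9: truthful payoff £0, deviation payoff −£577 → loss £577.
£1935.7: outcomes coincide → loss £0.
Total loss = £862.6 + £976 + £914.6 + £92.3 + £577 = £3422.5.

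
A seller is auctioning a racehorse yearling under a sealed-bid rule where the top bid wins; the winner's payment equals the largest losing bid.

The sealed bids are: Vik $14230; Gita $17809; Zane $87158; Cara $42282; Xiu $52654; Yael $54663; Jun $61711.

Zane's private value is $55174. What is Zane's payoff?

Highest bid: Zane at $87158, so Zane wins.
Second-highest bid: Jun at $61711 — that is the price the winner pays.
Zane's payoff = value − price = $55174 − $61711 = −$6537.

−$6537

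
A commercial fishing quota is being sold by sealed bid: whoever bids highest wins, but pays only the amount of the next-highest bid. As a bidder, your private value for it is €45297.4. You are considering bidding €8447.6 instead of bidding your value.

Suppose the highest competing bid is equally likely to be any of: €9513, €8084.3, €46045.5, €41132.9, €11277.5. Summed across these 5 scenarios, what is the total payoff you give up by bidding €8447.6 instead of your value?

The deviation costs you only when the competing bid falls strictly between €8447.6 and €45297.4; elsewhere both bids give the same outcome.
€9513: truthful payoff €35784.4, deviation payoff €0 → loss €35784.4.
€8084.3: outcomes coincide → loss €0.
€46045.5: outcomes coincide → loss €0.
€41132.9: truthful payoff €4164.5, deviation payoff €0 → loss €4164.5.
€11277.5: truthful payoff €34019.9, deviation payoff €0 → loss €34019.9.
Total loss = €35784.4 + €4164.5 + €34019.9 = €73968.8.

€73968.8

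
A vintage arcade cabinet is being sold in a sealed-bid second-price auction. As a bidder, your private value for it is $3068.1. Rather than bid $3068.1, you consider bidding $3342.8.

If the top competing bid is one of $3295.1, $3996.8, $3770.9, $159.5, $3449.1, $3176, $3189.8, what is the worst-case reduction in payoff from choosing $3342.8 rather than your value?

$227

$3295.1: truthful gives $0, deviation gives −$227 → loss $227.
$3996.8: same outcome either way → loss $0.
$3770.9: same outcome either way → loss $0.
$159.5: same outcome either way → loss $0.
$3449.1: same outcome either way → loss $0.
$3176: truthful gives $0, deviation gives −$107.9 → loss $107.9.
$3189.8: truthful gives $0, deviation gives −$121.7 → loss $121.7.
Maximum loss: $227.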